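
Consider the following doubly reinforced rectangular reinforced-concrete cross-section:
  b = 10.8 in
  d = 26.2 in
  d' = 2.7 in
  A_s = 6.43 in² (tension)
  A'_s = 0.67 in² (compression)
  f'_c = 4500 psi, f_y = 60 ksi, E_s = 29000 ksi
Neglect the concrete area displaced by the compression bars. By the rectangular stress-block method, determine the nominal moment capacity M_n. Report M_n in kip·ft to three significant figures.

Assume both steels yield.
a = (A_s − A'_s) f_y/(0.85 f'_c b) = (6.43 − 0.67) × 60/(0.85 × 4.5 × 10.8) = 8.366 in.
c = a/β₁ = 8.366/0.825 = 10.141 in; ε'_s = 0.003(c − d')/c = 0.0022 ≥ ε_y = 0.0021, so the compression steel yields.
M_n = (A_s − A'_s) f_y (d − a/2) + A'_s f_y (d − d') = 345.6 × (26.2 − 4.183) + 40.2 × (26.2 − 2.7) = 7609.1 + 944.7 = 8553.8 kip·in = 8553.8/12 = 712.82 kip·ft.

M_n ≈ 713 kip·ft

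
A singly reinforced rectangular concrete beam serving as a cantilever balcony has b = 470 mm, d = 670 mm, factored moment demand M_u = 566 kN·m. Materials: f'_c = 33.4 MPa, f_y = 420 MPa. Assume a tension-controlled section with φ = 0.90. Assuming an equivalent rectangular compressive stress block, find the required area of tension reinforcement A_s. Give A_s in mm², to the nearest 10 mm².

M_n = M_u/φ = 566/0.90 = 628.889 kN·m.
With M_n = 0.85 f'_c a b (d − a/2), solve the quadratic for a:
a = d − √(d² − 2M_n/(0.85 f'_c b)) = 670 − √(670² − 2 × 628.889×10⁶/(0.85 × 33.4 × 470)) = 74.49 mm.
A_s = 0.85 f'_c a b / f_y = 0.85 × 33.4 × 74.49 × 470 / 420 = 2366.5 mm².

A_s ≈ 2370 mm²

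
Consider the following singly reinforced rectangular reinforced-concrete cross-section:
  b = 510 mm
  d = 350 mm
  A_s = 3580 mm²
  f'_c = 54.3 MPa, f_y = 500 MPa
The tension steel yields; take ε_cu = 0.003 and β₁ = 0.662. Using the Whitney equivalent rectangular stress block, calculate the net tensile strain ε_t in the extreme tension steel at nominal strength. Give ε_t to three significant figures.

ε_t ≈ 0.00614

a = A_s f_y/(0.85 f'_c b) = 76.04 mm.
β₁ = 0.662, so c = a/β₁ = 76.04/0.662 = 114.86 mm.
From the linear strain diagram with ε_cu = 0.003: ε_t = 0.003 (d − c)/c = 0.003 × (350 − 114.86)/114.86 = 0.00614.
Since ε_t ≥ 0.005, the section is tension-controlled.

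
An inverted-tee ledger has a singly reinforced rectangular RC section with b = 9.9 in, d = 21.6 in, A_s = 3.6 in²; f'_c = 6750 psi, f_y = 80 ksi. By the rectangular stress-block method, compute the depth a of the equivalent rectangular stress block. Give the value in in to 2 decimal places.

a ≈ 5.07 in

T = A_s f_y = 3.6 × 80 = 288 kips.
a = T/(0.85 f'_c b) = 288/(0.85 × 6.75 × 9.9) = 5.07 in.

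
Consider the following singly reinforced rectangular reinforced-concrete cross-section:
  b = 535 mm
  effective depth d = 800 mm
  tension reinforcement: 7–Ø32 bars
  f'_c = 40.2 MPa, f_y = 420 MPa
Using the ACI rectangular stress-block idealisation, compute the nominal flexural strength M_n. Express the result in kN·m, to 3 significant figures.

A_s = 7 × 804 = 5628 mm².
T = A_s f_y = 5628 × 420 = 2363760 N = 2363.76 kN.
From C = T: a = T/(0.85 f'_c b) = 2363760/(0.85 × 40.2 × 535) = 129.30 mm.
M_n = T(d − a/2) = 2363.76 kN × (800 − 64.65) mm = 1738.19 kN·m.

M_n ≈ 1740 kN·m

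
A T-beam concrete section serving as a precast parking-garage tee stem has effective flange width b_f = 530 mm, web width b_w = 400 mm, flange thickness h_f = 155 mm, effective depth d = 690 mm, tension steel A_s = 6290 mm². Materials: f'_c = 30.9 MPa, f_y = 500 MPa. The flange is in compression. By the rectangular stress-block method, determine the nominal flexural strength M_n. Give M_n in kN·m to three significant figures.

Tension: T = A_s f_y = 6290 × 500 = 3145000 N.
Try a within the flange: a = T/(0.85 f'_c b_f) = 3145000/(0.85 × 30.9 × 530) = 225.93 mm.
a = 225.93 > h_f = 155 mm: the block extends into the web. Split into flange-overhang and web parts.
C_f = 0.85 f'_c (b_f − b_w) h_f = 0.85 × 30.9 × (530 − 400) × 155 = 529240 N.
Remaining web compression depth: a_w = (T − C_f)/(0.85 f'_c b_w) = (3145000 − 529240)/(0.85 × 30.9 × 400) = 248.98 mm.
M_n = C_f(d − h_f/2) + (T − C_f)(d − a_w/2) = 529240 × (690 − 77.5) + 2615760 × (690 − 124.49) = 324.16 + 1479.24 = 1803.40 × 10⁶ N·mm.
M_n = 1803.40 kN·m.

M_n ≈ 1800 kN·m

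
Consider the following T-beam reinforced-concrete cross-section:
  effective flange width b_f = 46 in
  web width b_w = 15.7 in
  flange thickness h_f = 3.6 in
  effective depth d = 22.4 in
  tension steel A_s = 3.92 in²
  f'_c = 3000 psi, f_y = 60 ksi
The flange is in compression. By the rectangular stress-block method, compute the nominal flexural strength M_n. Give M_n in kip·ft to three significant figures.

M_n ≈ 419 kip·ft

Tension: T = A_s f_y = 3.92 × 60 = 235.2 kips.
Try a within the flange: a = T/(0.85 f'_c b_f) = 235.2/(0.85 × 3 × 46) = 2.005 in.
Since a = 2.005 ≤ h_f = 3.6 in, the stress block lies entirely in the flange; analyse as a rectangular beam of width b_f.
M_n = T(d − a/2) = 235.2 × (22.4 − 1.0025) = 5032.7 kip·in.
M_n = 5032.7/12 = 419.39 kip·ft.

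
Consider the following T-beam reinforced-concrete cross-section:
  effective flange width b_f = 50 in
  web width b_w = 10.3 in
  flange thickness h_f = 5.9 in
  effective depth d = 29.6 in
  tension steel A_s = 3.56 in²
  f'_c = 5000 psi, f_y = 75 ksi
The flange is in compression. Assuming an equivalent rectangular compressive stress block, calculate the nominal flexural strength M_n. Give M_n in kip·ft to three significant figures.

M_n ≈ 645 kip·ft

Tension: T = A_s f_y = 3.56 × 75 = 267 kips.
Try a within the flange: a = T/(0.85 f'_c b_f) = 267/(0.85 × 5 × 50) = 1.256 in.
Since a = 1.256 ≤ h_f = 5.9 in, the stress block lies entirely in the flange; analyse as a rectangular beam of width b_f.
M_n = T(d − a/2) = 267 × (29.6 − 0.628) = 7735.5 kip·in.
M_n = 7735.5/12 = 644.63 kip·ft.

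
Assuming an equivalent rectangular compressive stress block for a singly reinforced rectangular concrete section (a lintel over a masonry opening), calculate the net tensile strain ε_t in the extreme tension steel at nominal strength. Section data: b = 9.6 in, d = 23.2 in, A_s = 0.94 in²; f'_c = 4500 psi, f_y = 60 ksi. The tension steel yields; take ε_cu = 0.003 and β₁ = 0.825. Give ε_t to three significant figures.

a = A_s f_y/(0.85 f'_c b) = 1.536 in.
β₁ = 0.825, so c = a/β₁ = 1.536/0.825 = 1.862 in.
From the linear strain diagram with ε_cu = 0.003: ε_t = 0.003 (d − c)/c = 0.003 × (23.2 − 1.862)/1.862 = 0.0344.
Since ε_t ≥ 0.005, the section is tension-controlled.

ε_t ≈ 0.0344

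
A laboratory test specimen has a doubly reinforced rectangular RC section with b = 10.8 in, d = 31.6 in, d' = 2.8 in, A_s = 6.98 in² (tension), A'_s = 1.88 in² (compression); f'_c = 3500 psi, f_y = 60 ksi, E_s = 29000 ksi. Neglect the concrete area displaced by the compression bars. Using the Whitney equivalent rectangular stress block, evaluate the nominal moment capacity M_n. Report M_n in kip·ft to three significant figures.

Assume both steels yield.
a = (A_s − A'_s) f_y/(0.85 f'_c b) = (6.98 − 1.88) × 60/(0.85 × 3.5 × 10.8) = 9.524 in.
c = a/β₁ = 9.524/0.85 = 11.205 in; ε'_s = 0.003(c − d')/c = 0.0023 ≥ ε_y = 0.0021, so the compression steel yields.
M_n = (A_s − A'_s) f_y (d − a/2) + A'_s f_y (d − d') = 306 × (31.6 − 4.762) + 112.8 × (31.6 − 2.8) = 8212.4 + 3248.6 = 11461.0 kip·in = 11461.0/12 = 955.08 kip·ft.

M_n ≈ 955 kip·ft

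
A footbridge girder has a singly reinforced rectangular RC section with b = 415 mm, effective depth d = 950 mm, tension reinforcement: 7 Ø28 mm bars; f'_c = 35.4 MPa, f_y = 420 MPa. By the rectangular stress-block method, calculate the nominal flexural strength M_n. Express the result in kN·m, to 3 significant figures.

A_s = 7 × 616 = 4312 mm².
T = A_s f_y = 4312 × 420 = 1811040 N = 1811.04 kN.
From C = T: a = T/(0.85 f'_c b) = 1811040/(0.85 × 35.4 × 415) = 145.03 mm.
M_n = T(d − a/2) = 1811.04 kN × (950 − 72.515) mm = 1589.16 kN·m.

M_n ≈ 1590 kN·m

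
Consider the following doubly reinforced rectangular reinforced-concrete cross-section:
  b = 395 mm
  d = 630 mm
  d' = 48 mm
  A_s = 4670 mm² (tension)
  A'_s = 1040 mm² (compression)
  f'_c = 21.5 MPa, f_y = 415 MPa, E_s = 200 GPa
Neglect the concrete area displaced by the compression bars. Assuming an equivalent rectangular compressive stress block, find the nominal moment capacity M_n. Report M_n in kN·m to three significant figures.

Assume both tension and compression steel yield.
Net tension couple steel: A_s − A'_s = 3630 mm².
a = (A_s − A'_s) f_y / (0.85 f'_c b) = 1506450/(0.85 × 21.5 × 395) = 208.69 mm.
c = a/β₁ = 208.69/0.85 = 245.52 mm; ε'_s = 0.003(c − d')/c = 0.0024 ≥ f_y/E_s = 0.0021, so compression steel does yield.
M_n = (A_s − A'_s) f_y (d − a/2) + A'_s f_y (d − d') = [1506450 × (630 − 104.345) + 431600 × (630 − 48)] × 10⁻⁶ = 791.87 + 251.19 = 1043.06 kN·m.

M_n ≈ 1040 kN·m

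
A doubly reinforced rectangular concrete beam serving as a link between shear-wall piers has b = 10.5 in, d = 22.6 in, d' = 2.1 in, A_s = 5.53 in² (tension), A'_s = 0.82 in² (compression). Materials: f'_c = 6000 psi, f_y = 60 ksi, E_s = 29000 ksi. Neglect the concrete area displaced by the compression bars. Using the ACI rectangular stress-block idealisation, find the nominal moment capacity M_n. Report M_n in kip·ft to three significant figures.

M_n ≈ 554 kip·ft

Assume both steels yield.
a = (A_s − A'_s) f_y/(0.85 f'_c b) = (5.53 − 0.82) × 60/(0.85 × 6 × 10.5) = 5.277 in.
c = a/β₁ = 5.277/0.75 = 7.036 in; ε'_s = 0.003(c − d')/c = 0.0021 ≥ ε_y = 0.0021, so the compression steel yields.
M_n = (A_s − A'_s) f_y (d − a/2) + A'_s f_y (d − d') = 282.6 × (22.6 − 2.6385) + 49.2 × (22.6 − 2.1) = 5641.1 + 1008.6 = 6649.7 kip·in = 6649.7/12 = 554.14 kip·ft.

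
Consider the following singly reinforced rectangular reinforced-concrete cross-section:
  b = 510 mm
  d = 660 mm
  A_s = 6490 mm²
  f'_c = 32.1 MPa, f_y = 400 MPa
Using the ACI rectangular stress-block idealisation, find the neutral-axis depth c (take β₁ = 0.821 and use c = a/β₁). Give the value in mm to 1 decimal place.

c ≈ 227.2 mm

T = A_s f_y = 6490 × 400 = 2596000 N = 2596 kN.
Setting C = 0.85 f'_c a b equal to T: a = 2596000/(0.85 × 32.1 × 510) = 186.557 mm.
With β₁ = 0.821, c = a/β₁ = 186.557/0.821 = 227.2 mm.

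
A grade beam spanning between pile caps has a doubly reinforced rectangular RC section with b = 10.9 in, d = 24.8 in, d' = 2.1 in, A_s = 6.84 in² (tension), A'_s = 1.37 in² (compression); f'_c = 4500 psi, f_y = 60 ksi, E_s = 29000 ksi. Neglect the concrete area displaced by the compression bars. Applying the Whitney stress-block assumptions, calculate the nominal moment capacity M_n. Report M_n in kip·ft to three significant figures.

Assume both steels yield.
a = (A_s − A'_s) f_y/(0.85 f'_c b) = (6.84 − 1.37) × 60/(0.85 × 4.5 × 10.9) = 7.872 in.
c = a/β₁ = 7.872/0.825 = 9.542 in; ε'_s = 0.003(c − d')/c = 0.0023 ≥ ε_y = 0.0021, so the compression steel yields.
M_n = (A_s − A'_s) f_y (d − a/2) + A'_s f_y (d − d') = 328.2 × (24.8 − 3.936) + 82.2 × (24.8 − 2.1) = 6847.6 + 1865.9 = 8713.5 kip·in = 8713.5/12 = 726.13 kip·ft.

M_n ≈ 726 kip·ft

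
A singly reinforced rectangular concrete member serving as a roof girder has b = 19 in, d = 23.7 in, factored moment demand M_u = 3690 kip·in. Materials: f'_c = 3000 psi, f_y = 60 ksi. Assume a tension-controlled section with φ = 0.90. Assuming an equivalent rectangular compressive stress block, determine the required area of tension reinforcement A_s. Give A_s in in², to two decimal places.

M_n = M_u/φ = 3690/0.90 = 4100 kip·in.
From M_n = 0.85 f'_c a b (d − a/2):
a = d − √(d² − 2M_n/(0.85 f'_c b)) = 23.7 − √(23.7² − 2 × 4100/(0.85 × 3 × 19)) = 3.890 in.
A_s = 0.85 f'_c a b / f_y = 0.85 × 3 × 3.890 × 19 / 60 = 3.141 in².

A_s ≈ 3.14 in²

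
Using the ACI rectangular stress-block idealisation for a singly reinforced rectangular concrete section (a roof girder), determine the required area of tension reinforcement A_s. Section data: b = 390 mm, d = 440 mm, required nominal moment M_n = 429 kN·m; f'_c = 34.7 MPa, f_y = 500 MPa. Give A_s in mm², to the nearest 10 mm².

A_s ≈ 2190 mm²

With M_n = 0.85 f'_c a b (d − a/2), solve the quadratic for a:
a = d − √(d² − 2M_n/(0.85 f'_c b)) = 440 − √(440² − 2 × 429×10⁶/(0.85 × 34.7 × 390)) = 95.02 mm.
A_s = 0.85 f'_c a b / f_y = 0.85 × 34.7 × 95.02 × 390 / 500 = 2186.0 mm².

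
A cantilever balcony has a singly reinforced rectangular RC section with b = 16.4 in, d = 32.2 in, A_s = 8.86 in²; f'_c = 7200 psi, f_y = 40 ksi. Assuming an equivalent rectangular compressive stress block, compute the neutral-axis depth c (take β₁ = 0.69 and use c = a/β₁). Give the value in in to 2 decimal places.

T = A_s f_y = 8.86 × 40 = 354.4 kips.
a = T/(0.85 f'_c b) = 354.4/(0.85 × 7.2 × 16.4) = 3.5310 in.
With β₁ = 0.69, c = a/β₁ = 3.5310/0.69 = 5.12 in.

c ≈ 5.12 in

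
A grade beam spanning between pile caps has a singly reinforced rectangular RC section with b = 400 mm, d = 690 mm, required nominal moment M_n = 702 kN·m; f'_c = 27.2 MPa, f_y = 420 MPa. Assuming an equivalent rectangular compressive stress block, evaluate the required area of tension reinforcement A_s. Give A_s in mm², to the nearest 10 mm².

A_s ≈ 2650 mm²

With M_n = 0.85 f'_c a b (d − a/2), solve the quadratic for a:
a = d − √(d² − 2M_n/(0.85 f'_c b)) = 690 − √(690² − 2 × 702×10⁶/(0.85 × 27.2 × 400)) = 120.54 mm.
A_s = 0.85 f'_c a b / f_y = 0.85 × 27.2 × 120.54 × 400 / 420 = 2654.2 mm².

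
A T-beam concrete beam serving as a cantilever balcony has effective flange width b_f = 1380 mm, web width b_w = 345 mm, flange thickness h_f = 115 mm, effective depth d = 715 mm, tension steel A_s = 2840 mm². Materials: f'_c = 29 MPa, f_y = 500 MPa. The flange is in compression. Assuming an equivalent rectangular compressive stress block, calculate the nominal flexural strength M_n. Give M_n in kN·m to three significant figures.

M_n ≈ 986 kN·m

Tension: T = A_s f_y = 2840 × 500 = 1420000 N.
Try a within the flange: a = T/(0.85 f'_c b_f) = 1420000/(0.85 × 29 × 1380) = 41.74 mm.
Since a = 41.74 ≤ h_f = 115 mm, the stress block lies entirely in the flange; analyse as a rectangular beam of width b_f.
M_n = T(d − a/2) = 1420000 × (715 − 20.87) = 985.66 × 10⁶ N·mm.
M_n = 985.66 kN·m.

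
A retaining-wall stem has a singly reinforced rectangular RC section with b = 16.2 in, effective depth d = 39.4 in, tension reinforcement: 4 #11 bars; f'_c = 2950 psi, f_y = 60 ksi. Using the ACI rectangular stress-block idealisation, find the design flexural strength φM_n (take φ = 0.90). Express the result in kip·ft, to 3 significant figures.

A_s = 4 × 1.56 = 6.24 in².
T = A_s f_y = 6.24 × 60 = 374.4 kips.
a = T/(0.85 f'_c b) = 374.4/(0.85 × 2.95 × 16.2) = 9.217 in.
M_n = T(d − a/2) = 374.4 × (39.4 − 4.6085) = 13025.9 kip·in = 13025.9/12 = 1085.49 kip·ft.
φM_n = 0.90 × 1085.49 = 976.94 kip·ft.

φM_n ≈ 977 kip·ft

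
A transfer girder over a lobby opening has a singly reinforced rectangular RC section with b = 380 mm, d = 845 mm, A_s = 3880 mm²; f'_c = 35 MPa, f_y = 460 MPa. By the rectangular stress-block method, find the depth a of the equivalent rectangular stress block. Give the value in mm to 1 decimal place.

a ≈ 157.9 mm

T = A_s f_y = 3880 × 460 = 1784800 N = 1784.8 kN.
Setting C = 0.85 f'_c a b equal to T: a = 1784800/(0.85 × 35 × 380) = 157.9 mm.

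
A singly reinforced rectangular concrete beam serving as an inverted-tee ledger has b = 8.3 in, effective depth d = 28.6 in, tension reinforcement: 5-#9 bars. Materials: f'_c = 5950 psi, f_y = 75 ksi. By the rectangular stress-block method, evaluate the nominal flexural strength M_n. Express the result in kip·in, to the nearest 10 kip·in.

M_n ≈ 9050 kip·in

A_s = 5 × 1 = 5 in².
T = A_s f_y = 5 × 75 = 375 kips.
a = T/(0.85 f'_c b) = 375/(0.85 × 5.95 × 8.3) = 8.933 in.
M_n = T(d − a/2) = 375 × (28.6 − 4.4665) = 9050.1 kip·in.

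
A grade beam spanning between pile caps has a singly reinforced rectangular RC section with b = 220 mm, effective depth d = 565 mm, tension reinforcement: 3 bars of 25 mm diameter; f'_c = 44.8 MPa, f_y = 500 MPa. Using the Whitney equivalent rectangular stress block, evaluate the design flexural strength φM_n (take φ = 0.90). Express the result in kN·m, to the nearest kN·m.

φM_n ≈ 345 kN·m

A_s = 3 × 491 = 1473 mm².
T = A_s f_y = 1473 × 500 = 736500 N = 736.5 kN.
From C = T: a = T/(0.85 f'_c b) = 736500/(0.85 × 44.8 × 220) = 87.91 mm.
M_n = T(d − a/2) = 736.5 kN × (565 − 43.955) mm = 383.75 kN·m.
φM_n = 0.90 × 383.75 = 345.38 kN·m.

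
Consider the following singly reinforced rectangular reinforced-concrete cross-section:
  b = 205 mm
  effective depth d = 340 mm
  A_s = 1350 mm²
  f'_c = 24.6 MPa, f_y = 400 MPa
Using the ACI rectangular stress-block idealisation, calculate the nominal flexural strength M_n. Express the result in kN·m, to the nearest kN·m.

T = A_s f_y = 1350 × 400 = 540000 N = 540 kN.
From C = T: a = T/(0.85 f'_c b) = 540000/(0.85 × 24.6 × 205) = 125.98 mm.
M_n = T(d − a/2) = 540 kN × (340 − 62.99) mm = 149.59 kN·m.

M_n ≈ 150 kN·m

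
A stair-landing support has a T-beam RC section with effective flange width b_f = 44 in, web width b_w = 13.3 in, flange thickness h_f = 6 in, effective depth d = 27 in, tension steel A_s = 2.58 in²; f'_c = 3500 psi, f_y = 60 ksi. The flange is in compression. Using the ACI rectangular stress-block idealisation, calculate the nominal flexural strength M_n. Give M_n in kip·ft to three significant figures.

Tension: T = A_s f_y = 2.58 × 60 = 154.8 kips.
Try a within the flange: a = T/(0.85 f'_c b_f) = 154.8/(0.85 × 3.5 × 44) = 1.183 in.
Since a = 1.183 ≤ h_f = 6 in, the stress block lies entirely in the flange; analyse as a rectangular beam of width b_f.
M_n = T(d − a/2) = 154.8 × (27 − 0.5915) = 4088.0 kip·in.
M_n = 4088.0/12 = 340.67 kip·ft.

M_n ≈ 341 kip·ft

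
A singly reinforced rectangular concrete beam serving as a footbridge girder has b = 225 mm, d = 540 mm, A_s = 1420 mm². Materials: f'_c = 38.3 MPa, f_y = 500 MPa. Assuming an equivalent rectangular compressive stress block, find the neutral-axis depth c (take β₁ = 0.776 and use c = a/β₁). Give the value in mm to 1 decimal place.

c ≈ 124.9 mm

T = A_s f_y = 1420 × 500 = 710000 N = 710 kN.
Setting C = 0.85 f'_c a b equal to T: a = 710000/(0.85 × 38.3 × 225) = 96.930 mm.
With β₁ = 0.776, c = a/β₁ = 96.930/0.776 = 124.9 mm.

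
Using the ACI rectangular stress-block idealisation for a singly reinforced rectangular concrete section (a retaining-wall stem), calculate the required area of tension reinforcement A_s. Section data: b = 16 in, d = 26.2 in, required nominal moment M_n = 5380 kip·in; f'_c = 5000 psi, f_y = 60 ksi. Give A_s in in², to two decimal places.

A_s ≈ 3.65 in²

From M_n = 0.85 f'_c a b (d − a/2):
a = d − √(d² − 2M_n/(0.85 f'_c b)) = 26.2 − √(26.2² − 2 × 5380/(0.85 × 5 × 16)) = 3.217 in.
A_s = 0.85 f'_c a b / f_y = 0.85 × 5 × 3.217 × 16 / 60 = 3.646 in².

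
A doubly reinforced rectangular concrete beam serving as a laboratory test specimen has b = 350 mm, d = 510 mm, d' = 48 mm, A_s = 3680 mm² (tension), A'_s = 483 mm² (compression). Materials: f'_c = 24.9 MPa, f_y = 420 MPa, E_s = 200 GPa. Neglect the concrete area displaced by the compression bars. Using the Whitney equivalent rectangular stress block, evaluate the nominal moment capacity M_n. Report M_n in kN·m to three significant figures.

M_n ≈ 657 kN·m

Assume both tension and compression steel yield.
Net tension couple steel: A_s − A'_s = 3197 mm².
a = (A_s − A'_s) f_y / (0.85 f'_c b) = 1342740/(0.85 × 24.9 × 350) = 181.26 mm.
c = a/β₁ = 181.26/0.85 = 213.25 mm; ε'_s = 0.003(c − d')/c = 0.0023 ≥ f_y/E_s = 0.0021, so compression steel does yield.
M_n = (A_s − A'_s) f_y (d − a/2) + A'_s f_y (d − d') = [1342740 × (510 − 90.63) + 202860 × (510 − 48)] × 10⁻⁶ = 563.10 + 93.72 = 656.82 kN·m.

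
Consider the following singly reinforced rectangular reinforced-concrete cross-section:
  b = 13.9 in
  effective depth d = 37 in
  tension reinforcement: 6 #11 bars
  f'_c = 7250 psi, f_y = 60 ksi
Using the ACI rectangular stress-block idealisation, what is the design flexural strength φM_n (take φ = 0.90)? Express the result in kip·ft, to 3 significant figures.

A_s = 6 × 1.56 = 9.36 in².
T = A_s f_y = 9.36 × 60 = 561.6 kips.
a = T/(0.85 f'_c b) = 561.6/(0.85 × 7.25 × 13.9) = 6.556 in.
M_n = T(d − a/2) = 561.6 × (37 − 3.278) = 18938.3 kip·in = 18938.3/12 = 1578.19 kip·ft.
φM_n = 0.90 × 1578.19 = 1420.37 kip·ft.

φM_n ≈ 1420 kip·ft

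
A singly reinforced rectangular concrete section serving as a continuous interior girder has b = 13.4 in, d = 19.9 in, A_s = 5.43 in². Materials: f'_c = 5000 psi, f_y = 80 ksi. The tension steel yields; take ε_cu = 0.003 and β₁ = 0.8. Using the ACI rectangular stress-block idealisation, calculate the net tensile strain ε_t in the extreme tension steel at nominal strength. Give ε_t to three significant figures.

a = A_s f_y/(0.85 f'_c b) = 7.628 in.
β₁ = 0.8, so c = a/β₁ = 7.628/0.8 = 9.535 in.
From the linear strain diagram with ε_cu = 0.003: ε_t = 0.003 (d − c)/c = 0.003 × (19.9 − 9.535)/9.535 = 0.00326.
ε_t < 0.004 — the section is over-reinforced for flexure under ACI limits.

ε_t ≈ 0.00326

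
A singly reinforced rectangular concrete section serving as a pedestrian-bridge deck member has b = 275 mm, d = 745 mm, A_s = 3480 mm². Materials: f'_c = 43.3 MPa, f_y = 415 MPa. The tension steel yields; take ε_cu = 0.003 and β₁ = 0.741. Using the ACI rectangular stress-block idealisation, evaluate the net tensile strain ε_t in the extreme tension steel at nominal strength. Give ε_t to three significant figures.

ε_t ≈ 0.00861

a = A_s f_y/(0.85 f'_c b) = 142.69 mm.
β₁ = 0.741, so c = a/β₁ = 142.69/0.741 = 192.56 mm.
From the linear strain diagram with ε_cu = 0.003: ε_t = 0.003 (d − c)/c = 0.003 × (745 − 192.56)/192.56 = 0.00861.
Since ε_t ≥ 0.005, the section is tension-controlled.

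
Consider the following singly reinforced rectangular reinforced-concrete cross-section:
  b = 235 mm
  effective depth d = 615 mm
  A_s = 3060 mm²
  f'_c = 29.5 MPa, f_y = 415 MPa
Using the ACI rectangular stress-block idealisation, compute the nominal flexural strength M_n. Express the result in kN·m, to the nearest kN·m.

T = A_s f_y = 3060 × 415 = 1269900 N = 1269.9 kN.
From C = T: a = T/(0.85 f'_c b) = 1269900/(0.85 × 29.5 × 235) = 215.51 mm.
M_n = T(d − a/2) = 1269.9 kN × (615 − 107.755) mm = 644.15 kN·m.

M_n ≈ 644 kN·m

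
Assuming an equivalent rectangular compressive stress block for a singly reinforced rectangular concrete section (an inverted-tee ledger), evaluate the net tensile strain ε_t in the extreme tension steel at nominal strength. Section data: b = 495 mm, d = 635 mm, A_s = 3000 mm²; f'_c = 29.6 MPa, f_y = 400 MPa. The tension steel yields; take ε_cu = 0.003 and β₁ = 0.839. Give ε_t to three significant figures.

ε_t ≈ 0.0136

a = A_s f_y/(0.85 f'_c b) = 96.35 mm.
β₁ = 0.839, so c = a/β₁ = 96.35/0.839 = 114.84 mm.
From the linear strain diagram with ε_cu = 0.003: ε_t = 0.003 (d − c)/c = 0.003 × (635 − 114.84)/114.84 = 0.0136.
Since ε_t ≥ 0.005, the section is tension-controlled.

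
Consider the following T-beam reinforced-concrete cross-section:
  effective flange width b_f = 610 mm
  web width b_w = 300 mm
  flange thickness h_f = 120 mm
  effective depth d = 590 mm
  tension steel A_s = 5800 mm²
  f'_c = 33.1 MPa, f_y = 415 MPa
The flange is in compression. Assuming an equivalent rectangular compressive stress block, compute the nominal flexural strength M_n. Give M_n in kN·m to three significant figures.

M_n ≈ 1250 kN·m

Tension: T = A_s f_y = 5800 × 415 = 2407000 N.
Try a within the flange: a = T/(0.85 f'_c b_f) = 2407000/(0.85 × 33.1 × 610) = 140.25 mm.
a = 140.25 > h_f = 120 mm: the block extends into the web. Split into flange-overhang and web parts.
C_f = 0.85 f'_c (b_f − b_w) h_f = 0.85 × 33.1 × (610 − 300) × 120 = 1046622 N.
Remaining web compression depth: a_w = (T − C_f)/(0.85 f'_c b_w) = (2407000 − 1046622)/(0.85 × 33.1 × 300) = 161.17 mm.
M_n = C_f(d − h_f/2) + (T − C_f)(d − a_w/2) = 1046622 × (590 − 60) + 1360378 × (590 − 80.585) = 554.71 + 693.00 = 1247.71 × 10⁶ N·mm.
M_n = 1247.71 kN·m.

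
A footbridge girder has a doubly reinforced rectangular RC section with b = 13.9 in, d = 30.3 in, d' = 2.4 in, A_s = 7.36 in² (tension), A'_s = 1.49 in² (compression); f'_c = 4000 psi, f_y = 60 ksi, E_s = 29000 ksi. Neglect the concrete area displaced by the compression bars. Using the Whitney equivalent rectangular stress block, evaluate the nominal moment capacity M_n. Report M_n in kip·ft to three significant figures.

Assume both steels yield.
a = (A_s − A'_s) f_y/(0.85 f'_c b) = (7.36 − 1.49) × 60/(0.85 × 4 × 13.9) = 7.452 in.
c = a/β₁ = 7.452/0.85 = 8.767 in; ε'_s = 0.003(c − d')/c = 0.0022 ≥ ε_y = 0.0021, so the compression steel yields.
M_n = (A_s − A'_s) f_y (d − a/2) + A'_s f_y (d − d') = 352.2 × (30.3 − 3.726) + 89.4 × (30.3 − 2.4) = 9359.4 + 2494.3 = 11853.7 kip·in = 11853.7/12 = 987.81 kip·ft.

M_n ≈ 988 kip·ft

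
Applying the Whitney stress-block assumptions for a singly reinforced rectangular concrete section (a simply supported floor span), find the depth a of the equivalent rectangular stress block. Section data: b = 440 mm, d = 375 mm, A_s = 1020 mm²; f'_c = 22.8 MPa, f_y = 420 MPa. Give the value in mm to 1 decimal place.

T = A_s f_y = 1020 × 420 = 428400 N = 428.4 kN.
Setting C = 0.85 f'_c a b equal to T: a = 428400/(0.85 × 22.8 × 440) = 50.2 mm.

a ≈ 50.2 mm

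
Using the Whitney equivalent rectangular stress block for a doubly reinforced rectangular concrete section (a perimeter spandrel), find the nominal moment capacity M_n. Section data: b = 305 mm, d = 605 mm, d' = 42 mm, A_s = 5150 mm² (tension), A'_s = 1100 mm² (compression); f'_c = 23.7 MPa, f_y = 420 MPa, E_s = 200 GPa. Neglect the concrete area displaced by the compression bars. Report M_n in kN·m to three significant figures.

Assume both tension and compression steel yield.
Net tension couple steel: A_s − A'_s = 4050 mm².
a = (A_s − A'_s) f_y / (0.85 f'_c b) = 1701000/(0.85 × 23.7 × 305) = 276.85 mm.
c = a/β₁ = 276.85/0.85 = 325.71 mm; ε'_s = 0.003(c − d')/c = 0.0026 ≥ f_y/E_s = 0.0021, so compression steel does yield.
M_n = (A_s − A'_s) f_y (d − a/2) + A'_s f_y (d − d') = [1701000 × (605 − 138.425) + 462000 × (605 − 42)] × 10⁻⁶ = 793.64 + 260.11 = 1053.75 kN·m.

M_n ≈ 1050 kN·m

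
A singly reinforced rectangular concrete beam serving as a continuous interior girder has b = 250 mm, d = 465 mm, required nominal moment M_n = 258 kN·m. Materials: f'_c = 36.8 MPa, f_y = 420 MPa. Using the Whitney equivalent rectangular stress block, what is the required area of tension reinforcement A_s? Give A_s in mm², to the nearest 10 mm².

A_s ≈ 1440 mm²

With M_n = 0.85 f'_c a b (d − a/2), solve the quadratic for a:
a = d − √(d² − 2M_n/(0.85 f'_c b)) = 465 − √(465² − 2 × 258×10⁶/(0.85 × 36.8 × 250)) = 77.39 mm.
A_s = 0.85 f'_c a b / f_y = 0.85 × 36.8 × 77.39 × 250 / 420 = 1440.9 mm².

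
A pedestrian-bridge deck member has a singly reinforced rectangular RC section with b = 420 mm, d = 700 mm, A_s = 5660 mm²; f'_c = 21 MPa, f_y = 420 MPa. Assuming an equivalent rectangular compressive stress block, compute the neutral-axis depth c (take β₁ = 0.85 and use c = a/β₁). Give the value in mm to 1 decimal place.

c ≈ 373.0 mm

T = A_s f_y = 5660 × 420 = 2377200 N = 2377.2 kN.
Setting C = 0.85 f'_c a b equal to T: a = 2377200/(0.85 × 21 × 420) = 317.087 mm.
With β₁ = 0.85, c = a/β₁ = 317.087/0.85 = 373.0 mm.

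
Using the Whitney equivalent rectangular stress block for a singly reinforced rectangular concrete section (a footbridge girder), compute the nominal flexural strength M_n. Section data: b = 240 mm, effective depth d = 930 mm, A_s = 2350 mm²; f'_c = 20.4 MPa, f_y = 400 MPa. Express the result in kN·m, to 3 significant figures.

T = A_s f_y = 2350 × 400 = 940000 N = 940 kN.
From C = T: a = T/(0.85 f'_c b) = 940000/(0.85 × 20.4 × 240) = 225.87 mm.
M_n = T(d − a/2) = 940 kN × (930 − 112.935) mm = 768.04 kN·m.

M_n ≈ 768 kN·m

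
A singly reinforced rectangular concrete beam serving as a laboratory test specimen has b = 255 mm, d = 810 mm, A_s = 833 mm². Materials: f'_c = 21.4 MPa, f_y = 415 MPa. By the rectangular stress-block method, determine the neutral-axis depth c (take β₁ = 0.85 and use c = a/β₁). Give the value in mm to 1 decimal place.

c ≈ 87.7 mm

T = A_s f_y = 833 × 415 = 345695 N = 345.695 kN.
Setting C = 0.85 f'_c a b equal to T: a = 345695/(0.85 × 21.4 × 255) = 74.528 mm.
With β₁ = 0.85, c = a/β₁ = 74.528/0.85 = 87.7 mm.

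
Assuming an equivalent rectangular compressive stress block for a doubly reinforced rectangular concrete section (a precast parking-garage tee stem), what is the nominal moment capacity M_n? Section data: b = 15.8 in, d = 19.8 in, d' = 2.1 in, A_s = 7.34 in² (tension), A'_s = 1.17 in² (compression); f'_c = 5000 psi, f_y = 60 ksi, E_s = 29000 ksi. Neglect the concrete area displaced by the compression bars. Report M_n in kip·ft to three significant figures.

Assume both steels yield.
a = (A_s − A'_s) f_y/(0.85 f'_c b) = (7.34 − 1.17) × 60/(0.85 × 5 × 15.8) = 5.513 in.
c = a/β₁ = 5.513/0.8 = 6.891 in; ε'_s = 0.003(c − d')/c = 0.0021 ≥ ε_y = 0.0021, so the compression steel yields.
M_n = (A_s − A'_s) f_y (d − a/2) + A'_s f_y (d − d') = 370.2 × (19.8 − 2.7565) + 70.2 × (19.8 − 2.1) = 6309.5 + 1242.5 = 7552.0 kip·in = 7552.0/12 = 629.33 kip·ft.

M_n ≈ 629 kip·ft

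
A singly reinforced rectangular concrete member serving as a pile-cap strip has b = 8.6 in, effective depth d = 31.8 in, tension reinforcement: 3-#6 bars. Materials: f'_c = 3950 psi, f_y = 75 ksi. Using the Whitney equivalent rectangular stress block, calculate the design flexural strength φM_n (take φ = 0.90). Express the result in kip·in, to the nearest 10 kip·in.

A_s = 3 × 0.44 = 1.32 in².
T = A_s f_y = 1.32 × 75 = 99 kips.
a = T/(0.85 f'_c b) = 99/(0.85 × 3.95 × 8.6) = 3.429 in.
M_n = T(d − a/2) = 99 × (31.8 − 1.7145) = 2978.5 kip·in.
φM_n = 0.90 × 2978.5 = 2680.7 kip·in.

φM_n ≈ 2680 kip·in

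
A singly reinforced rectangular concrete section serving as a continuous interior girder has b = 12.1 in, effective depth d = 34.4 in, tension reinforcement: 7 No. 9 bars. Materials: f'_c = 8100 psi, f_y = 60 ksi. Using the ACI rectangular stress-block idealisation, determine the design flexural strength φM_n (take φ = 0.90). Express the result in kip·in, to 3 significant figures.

A_s = 7 × 1 = 7 in².
T = A_s f_y = 7 × 60 = 420 kips.
a = T/(0.85 f'_c b) = 420/(0.85 × 8.1 × 12.1) = 5.042 in.
M_n = T(d − a/2) = 420 × (34.4 − 2.521) = 13389.2 kip·in.
φM_n = 0.90 × 13389.2 = 12050.3 kip·in.

φM_n ≈ 12100 kip·in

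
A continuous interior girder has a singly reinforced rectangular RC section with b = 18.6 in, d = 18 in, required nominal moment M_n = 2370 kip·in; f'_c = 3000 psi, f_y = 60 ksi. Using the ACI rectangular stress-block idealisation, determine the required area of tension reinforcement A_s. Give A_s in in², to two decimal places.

From M_n = 0.85 f'_c a b (d − a/2):
a = d − √(d² − 2M_n/(0.85 f'_c b)) = 18 − √(18² − 2 × 2370/(0.85 × 3 × 18.6)) = 3.031 in.
A_s = 0.85 f'_c a b / f_y = 0.85 × 3 × 3.031 × 18.6 / 60 = 2.396 in².

A_s ≈ 2.40 in²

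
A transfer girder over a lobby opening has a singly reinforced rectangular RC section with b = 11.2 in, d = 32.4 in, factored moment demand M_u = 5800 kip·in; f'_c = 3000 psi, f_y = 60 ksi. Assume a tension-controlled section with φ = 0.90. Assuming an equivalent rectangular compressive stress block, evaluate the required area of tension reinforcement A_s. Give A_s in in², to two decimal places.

A_s ≈ 3.78 in²

M_n = M_u/φ = 5800/0.90 = 6444.44 kip·in.
From M_n = 0.85 f'_c a b (d − a/2):
a = d − √(d² − 2M_n/(0.85 f'_c b)) = 32.4 − √(32.4² − 2 × 6444.44/(0.85 × 3 × 11.2)) = 7.936 in.
A_s = 0.85 f'_c a b / f_y = 0.85 × 3 × 7.936 × 11.2 / 60 = 3.778 in².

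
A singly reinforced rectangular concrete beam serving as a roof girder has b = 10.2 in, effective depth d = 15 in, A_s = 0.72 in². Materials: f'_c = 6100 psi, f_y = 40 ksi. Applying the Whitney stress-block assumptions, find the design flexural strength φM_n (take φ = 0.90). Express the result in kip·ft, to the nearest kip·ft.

φM_n ≈ 32 kip·ft

T = A_s f_y = 0.72 × 40 = 28.8 kips.
a = T/(0.85 f'_c b) = 28.8/(0.85 × 6.1 × 10.2) = 0.545 in.
M_n = T(d − a/2) = 28.8 × (15 − 0.2725) = 424.2 kip·in = 424.2/12 = 35.35 kip·ft.
φM_n = 0.90 × 35.35 = 31.82 kip·ft.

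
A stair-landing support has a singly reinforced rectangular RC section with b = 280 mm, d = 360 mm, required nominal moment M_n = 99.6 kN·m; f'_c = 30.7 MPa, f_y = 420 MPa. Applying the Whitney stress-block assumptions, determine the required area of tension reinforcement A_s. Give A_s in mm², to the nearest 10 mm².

A_s ≈ 700 mm²

With M_n = 0.85 f'_c a b (d − a/2), solve the quadratic for a:
a = d − √(d² − 2M_n/(0.85 f'_c b)) = 360 − √(360² − 2 × 99.6×10⁶/(0.85 × 30.7 × 280)) = 40.10 mm.
A_s = 0.85 f'_c a b / f_y = 0.85 × 30.7 × 40.10 × 280 / 420 = 697.6 mm².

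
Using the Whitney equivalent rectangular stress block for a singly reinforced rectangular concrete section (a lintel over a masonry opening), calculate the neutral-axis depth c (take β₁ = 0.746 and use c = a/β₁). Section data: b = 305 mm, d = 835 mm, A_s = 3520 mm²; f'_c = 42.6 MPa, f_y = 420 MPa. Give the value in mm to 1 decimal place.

T = A_s f_y = 3520 × 420 = 1478400 N = 1478.4 kN.
Setting C = 0.85 f'_c a b equal to T: a = 1478400/(0.85 × 42.6 × 305) = 133.864 mm.
With β₁ = 0.746, c = a/β₁ = 133.864/0.746 = 179.4 mm.

c ≈ 179.4 mm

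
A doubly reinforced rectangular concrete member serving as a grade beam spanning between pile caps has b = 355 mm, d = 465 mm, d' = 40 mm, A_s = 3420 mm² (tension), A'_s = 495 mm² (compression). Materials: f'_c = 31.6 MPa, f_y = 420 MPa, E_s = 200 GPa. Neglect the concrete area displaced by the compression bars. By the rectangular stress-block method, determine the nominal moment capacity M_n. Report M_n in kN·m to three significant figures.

Assume both tension and compression steel yield.
Net tension couple steel: A_s − A'_s = 2925 mm².
a = (A_s − A'_s) f_y / (0.85 f'_c b) = 1228500/(0.85 × 31.6 × 355) = 128.84 mm.
c = a/β₁ = 128.84/0.824 = 156.36 mm; ε'_s = 0.003(c − d')/c = 0.0022 ≥ f_y/E_s = 0.0021, so compression steel does yield.
M_n = (A_s − A'_s) f_y (d − a/2) + A'_s f_y (d − d') = [1228500 × (465 − 64.42) + 207900 × (465 − 40)] × 10⁻⁶ = 492.11 + 88.36 = 580.47 kN·m.

M_n ≈ 580 kN·m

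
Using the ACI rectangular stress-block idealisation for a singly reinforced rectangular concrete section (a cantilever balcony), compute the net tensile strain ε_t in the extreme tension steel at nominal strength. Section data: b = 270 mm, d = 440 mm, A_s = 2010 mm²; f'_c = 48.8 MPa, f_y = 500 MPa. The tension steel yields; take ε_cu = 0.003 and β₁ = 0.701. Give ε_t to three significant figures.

a = A_s f_y/(0.85 f'_c b) = 89.74 mm.
β₁ = 0.701, so c = a/β₁ = 89.74/0.701 = 128.02 mm.
From the linear strain diagram with ε_cu = 0.003: ε_t = 0.003 (d − c)/c = 0.003 × (440 − 128.02)/128.02 = 0.00731.
Since ε_t ≥ 0.005, the section is tension-controlled.

ε_t ≈ 0.00731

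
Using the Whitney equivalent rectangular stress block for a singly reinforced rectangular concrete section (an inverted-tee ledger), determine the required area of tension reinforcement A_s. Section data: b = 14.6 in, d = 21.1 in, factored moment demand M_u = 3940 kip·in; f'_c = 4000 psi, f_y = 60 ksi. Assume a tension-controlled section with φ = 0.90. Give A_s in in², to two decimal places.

M_n = M_u/φ = 3940/0.90 = 4377.78 kip·in.
From M_n = 0.85 f'_c a b (d − a/2):
a = d − √(d² − 2M_n/(0.85 f'_c b)) = 21.1 − √(21.1² − 2 × 4377.78/(0.85 × 4 × 14.6)) = 4.704 in.
A_s = 0.85 f'_c a b / f_y = 0.85 × 4 × 4.704 × 14.6 / 60 = 3.892 in².

A_s ≈ 3.89 in²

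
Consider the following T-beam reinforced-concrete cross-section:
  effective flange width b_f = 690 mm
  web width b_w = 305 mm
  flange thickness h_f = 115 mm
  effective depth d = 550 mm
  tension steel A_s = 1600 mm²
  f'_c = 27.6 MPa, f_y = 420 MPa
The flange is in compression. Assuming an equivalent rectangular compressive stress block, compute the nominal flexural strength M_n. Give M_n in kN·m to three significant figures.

Tension: T = A_s f_y = 1600 × 420 = 672000 N.
Try a within the flange: a = T/(0.85 f'_c b_f) = 672000/(0.85 × 27.6 × 690) = 41.51 mm.
Since a = 41.51 ≤ h_f = 115 mm, the stress block lies entirely in the flange; analyse as a rectangular beam of width b_f.
M_n = T(d − a/2) = 672000 × (550 − 20.755) = 355.65 × 10⁶ N·mm.
M_n = 355.65 kN·m.

M_n ≈ 356 kN·m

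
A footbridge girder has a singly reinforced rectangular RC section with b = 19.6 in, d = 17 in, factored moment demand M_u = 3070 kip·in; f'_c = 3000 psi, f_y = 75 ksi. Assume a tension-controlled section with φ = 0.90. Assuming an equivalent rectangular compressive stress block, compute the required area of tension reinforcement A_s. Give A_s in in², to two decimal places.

M_n = M_u/φ = 3070/0.90 = 3411.11 kip·in.
From M_n = 0.85 f'_c a b (d − a/2):
a = d − √(d² − 2M_n/(0.85 f'_c b)) = 17 − √(17² − 2 × 3411.11/(0.85 × 3 × 19.6)) = 4.651 in.
A_s = 0.85 f'_c a b / f_y = 0.85 × 3 × 4.651 × 19.6 / 75 = 3.099 in².

A_s ≈ 3.10 in²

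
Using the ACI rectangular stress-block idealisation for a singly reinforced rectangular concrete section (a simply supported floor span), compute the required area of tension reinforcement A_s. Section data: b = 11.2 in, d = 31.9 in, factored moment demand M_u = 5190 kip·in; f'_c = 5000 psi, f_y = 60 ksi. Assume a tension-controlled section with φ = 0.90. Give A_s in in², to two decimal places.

M_n = M_u/φ = 5190/0.90 = 5766.67 kip·in.
From M_n = 0.85 f'_c a b (d − a/2):
a = d − √(d² − 2M_n/(0.85 f'_c b)) = 31.9 − √(31.9² − 2 × 5766.67/(0.85 × 5 × 11.2)) = 4.056 in.
A_s = 0.85 f'_c a b / f_y = 0.85 × 5 × 4.056 × 11.2 / 60 = 3.218 in².

A_s ≈ 3.22 in²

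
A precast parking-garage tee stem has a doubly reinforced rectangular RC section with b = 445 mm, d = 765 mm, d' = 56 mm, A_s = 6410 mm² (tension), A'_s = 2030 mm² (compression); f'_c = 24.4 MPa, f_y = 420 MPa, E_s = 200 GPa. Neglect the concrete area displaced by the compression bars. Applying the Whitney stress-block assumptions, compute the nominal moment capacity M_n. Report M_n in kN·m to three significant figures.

Assume both tension and compression steel yield.
Net tension couple steel: A_s − A'_s = 4380 mm².
a = (A_s − A'_s) f_y / (0.85 f'_c b) = 1839600/(0.85 × 24.4 × 445) = 199.32 mm.
c = a/β₁ = 199.32/0.85 = 234.49 mm; ε'_s = 0.003(c − d')/c = 0.0023 ≥ f_y/E_s = 0.0021, so compression steel does yield.
M_n = (A_s − A'_s) f_y (d − a/2) + A'_s f_y (d − d') = [1839600 × (765 − 99.66) + 852600 × (765 − 56)] × 10⁻⁶ = 1223.96 + 604.49 = 1828.45 kN·m.

M_n ≈ 1830 kN·m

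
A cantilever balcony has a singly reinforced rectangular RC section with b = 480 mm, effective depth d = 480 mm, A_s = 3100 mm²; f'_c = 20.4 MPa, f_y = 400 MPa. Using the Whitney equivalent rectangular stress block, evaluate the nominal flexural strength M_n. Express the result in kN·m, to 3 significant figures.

M_n ≈ 503 kN·m

T = A_s f_y = 3100 × 400 = 1240000 N = 1240 kN.
From C = T: a = T/(0.85 f'_c b) = 1240000/(0.85 × 20.4 × 480) = 148.98 mm.
M_n = T(d − a/2) = 1240 kN × (480 − 74.49) mm = 502.83 kN·m.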